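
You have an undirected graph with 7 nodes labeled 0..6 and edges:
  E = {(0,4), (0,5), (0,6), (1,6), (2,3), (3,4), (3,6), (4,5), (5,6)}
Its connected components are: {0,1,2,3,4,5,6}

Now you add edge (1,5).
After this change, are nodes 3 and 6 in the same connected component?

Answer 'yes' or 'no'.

Initial components: {0,1,2,3,4,5,6}
Adding edge (1,5): both already in same component {0,1,2,3,4,5,6}. No change.
New components: {0,1,2,3,4,5,6}
Are 3 and 6 in the same component? yes

Answer: yes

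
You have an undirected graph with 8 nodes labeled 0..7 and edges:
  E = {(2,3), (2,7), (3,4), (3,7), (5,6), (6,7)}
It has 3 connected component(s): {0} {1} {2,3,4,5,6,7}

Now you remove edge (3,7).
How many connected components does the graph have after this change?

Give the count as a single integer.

Initial component count: 3
Remove (3,7): not a bridge. Count unchanged: 3.
  After removal, components: {0} {1} {2,3,4,5,6,7}
New component count: 3

Answer: 3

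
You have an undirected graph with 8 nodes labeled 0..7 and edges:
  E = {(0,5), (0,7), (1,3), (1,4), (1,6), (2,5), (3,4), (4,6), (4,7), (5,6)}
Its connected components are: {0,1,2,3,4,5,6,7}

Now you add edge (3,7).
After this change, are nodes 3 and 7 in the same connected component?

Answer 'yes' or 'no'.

Initial components: {0,1,2,3,4,5,6,7}
Adding edge (3,7): both already in same component {0,1,2,3,4,5,6,7}. No change.
New components: {0,1,2,3,4,5,6,7}
Are 3 and 7 in the same component? yes

Answer: yes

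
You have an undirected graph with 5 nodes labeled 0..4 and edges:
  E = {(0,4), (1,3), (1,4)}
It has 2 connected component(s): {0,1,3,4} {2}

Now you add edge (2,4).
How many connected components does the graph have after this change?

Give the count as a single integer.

Answer: 1

Derivation:
Initial component count: 2
Add (2,4): merges two components. Count decreases: 2 -> 1.
New component count: 1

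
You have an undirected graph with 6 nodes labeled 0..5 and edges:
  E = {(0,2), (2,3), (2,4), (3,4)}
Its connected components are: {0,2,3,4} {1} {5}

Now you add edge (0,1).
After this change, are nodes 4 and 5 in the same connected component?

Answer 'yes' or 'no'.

Answer: no

Derivation:
Initial components: {0,2,3,4} {1} {5}
Adding edge (0,1): merges {0,2,3,4} and {1}.
New components: {0,1,2,3,4} {5}
Are 4 and 5 in the same component? no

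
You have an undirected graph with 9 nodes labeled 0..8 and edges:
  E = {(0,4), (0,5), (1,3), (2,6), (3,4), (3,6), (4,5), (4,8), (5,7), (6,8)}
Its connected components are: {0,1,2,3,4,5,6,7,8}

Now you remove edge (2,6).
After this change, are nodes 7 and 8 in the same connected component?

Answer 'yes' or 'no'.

Initial components: {0,1,2,3,4,5,6,7,8}
Removing edge (2,6): it was a bridge — component count 1 -> 2.
New components: {0,1,3,4,5,6,7,8} {2}
Are 7 and 8 in the same component? yes

Answer: yes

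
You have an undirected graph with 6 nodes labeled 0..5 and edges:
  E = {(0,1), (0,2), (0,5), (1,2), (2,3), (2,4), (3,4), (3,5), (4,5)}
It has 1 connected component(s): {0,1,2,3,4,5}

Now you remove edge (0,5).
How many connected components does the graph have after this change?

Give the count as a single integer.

Initial component count: 1
Remove (0,5): not a bridge. Count unchanged: 1.
  After removal, components: {0,1,2,3,4,5}
New component count: 1

Answer: 1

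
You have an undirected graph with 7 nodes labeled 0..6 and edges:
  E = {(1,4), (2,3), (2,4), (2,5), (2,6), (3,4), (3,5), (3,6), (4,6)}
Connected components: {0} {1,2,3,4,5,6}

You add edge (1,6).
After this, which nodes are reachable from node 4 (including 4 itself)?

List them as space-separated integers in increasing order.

Answer: 1 2 3 4 5 6

Derivation:
Before: nodes reachable from 4: {1,2,3,4,5,6}
Adding (1,6): both endpoints already in same component. Reachability from 4 unchanged.
After: nodes reachable from 4: {1,2,3,4,5,6}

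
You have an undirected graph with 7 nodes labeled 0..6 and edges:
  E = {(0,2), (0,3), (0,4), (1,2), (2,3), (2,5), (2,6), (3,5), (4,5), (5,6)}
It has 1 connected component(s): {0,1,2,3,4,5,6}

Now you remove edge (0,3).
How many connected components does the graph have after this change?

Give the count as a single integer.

Answer: 1

Derivation:
Initial component count: 1
Remove (0,3): not a bridge. Count unchanged: 1.
  After removal, components: {0,1,2,3,4,5,6}
New component count: 1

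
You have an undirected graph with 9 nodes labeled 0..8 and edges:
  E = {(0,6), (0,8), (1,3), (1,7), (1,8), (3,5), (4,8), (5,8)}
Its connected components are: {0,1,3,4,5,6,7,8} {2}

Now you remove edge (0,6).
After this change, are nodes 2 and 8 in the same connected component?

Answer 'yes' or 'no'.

Initial components: {0,1,3,4,5,6,7,8} {2}
Removing edge (0,6): it was a bridge — component count 2 -> 3.
New components: {0,1,3,4,5,7,8} {2} {6}
Are 2 and 8 in the same component? no

Answer: no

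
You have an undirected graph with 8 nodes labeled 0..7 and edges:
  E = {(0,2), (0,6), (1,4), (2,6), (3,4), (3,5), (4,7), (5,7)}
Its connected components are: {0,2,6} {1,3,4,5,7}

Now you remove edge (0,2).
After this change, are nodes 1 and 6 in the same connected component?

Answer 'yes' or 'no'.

Initial components: {0,2,6} {1,3,4,5,7}
Removing edge (0,2): not a bridge — component count unchanged at 2.
New components: {0,2,6} {1,3,4,5,7}
Are 1 and 6 in the same component? no

Answer: no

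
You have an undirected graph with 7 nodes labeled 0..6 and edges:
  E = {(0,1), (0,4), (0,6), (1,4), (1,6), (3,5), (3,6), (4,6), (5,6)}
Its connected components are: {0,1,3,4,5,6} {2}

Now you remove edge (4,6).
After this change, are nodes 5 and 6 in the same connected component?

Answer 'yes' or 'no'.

Initial components: {0,1,3,4,5,6} {2}
Removing edge (4,6): not a bridge — component count unchanged at 2.
New components: {0,1,3,4,5,6} {2}
Are 5 and 6 in the same component? yes

Answer: yes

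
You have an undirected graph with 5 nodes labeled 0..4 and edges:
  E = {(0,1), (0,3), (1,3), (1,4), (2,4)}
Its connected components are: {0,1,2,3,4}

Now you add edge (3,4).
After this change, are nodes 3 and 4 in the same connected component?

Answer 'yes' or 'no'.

Initial components: {0,1,2,3,4}
Adding edge (3,4): both already in same component {0,1,2,3,4}. No change.
New components: {0,1,2,3,4}
Are 3 and 4 in the same component? yes

Answer: yes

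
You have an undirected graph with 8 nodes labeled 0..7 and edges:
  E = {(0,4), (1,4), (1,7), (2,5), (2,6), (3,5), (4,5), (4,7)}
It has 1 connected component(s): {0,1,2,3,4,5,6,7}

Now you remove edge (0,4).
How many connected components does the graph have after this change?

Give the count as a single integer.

Answer: 2

Derivation:
Initial component count: 1
Remove (0,4): it was a bridge. Count increases: 1 -> 2.
  After removal, components: {0} {1,2,3,4,5,6,7}
New component count: 2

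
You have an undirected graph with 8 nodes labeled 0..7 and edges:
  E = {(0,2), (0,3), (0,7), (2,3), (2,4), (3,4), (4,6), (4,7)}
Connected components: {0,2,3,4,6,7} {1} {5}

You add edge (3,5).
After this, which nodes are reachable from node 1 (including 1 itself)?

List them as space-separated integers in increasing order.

Answer: 1

Derivation:
Before: nodes reachable from 1: {1}
Adding (3,5): merges two components, but neither contains 1. Reachability from 1 unchanged.
After: nodes reachable from 1: {1}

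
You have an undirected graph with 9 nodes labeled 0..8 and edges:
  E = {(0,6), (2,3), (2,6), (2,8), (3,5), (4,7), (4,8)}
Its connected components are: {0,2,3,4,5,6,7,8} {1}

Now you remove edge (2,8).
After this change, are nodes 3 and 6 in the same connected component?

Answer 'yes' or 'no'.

Initial components: {0,2,3,4,5,6,7,8} {1}
Removing edge (2,8): it was a bridge — component count 2 -> 3.
New components: {0,2,3,5,6} {1} {4,7,8}
Are 3 and 6 in the same component? yes

Answer: yes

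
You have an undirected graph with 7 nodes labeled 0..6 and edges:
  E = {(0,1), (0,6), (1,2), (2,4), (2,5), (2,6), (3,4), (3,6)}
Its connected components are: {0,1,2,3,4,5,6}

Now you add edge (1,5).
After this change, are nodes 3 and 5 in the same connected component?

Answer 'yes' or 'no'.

Answer: yes

Derivation:
Initial components: {0,1,2,3,4,5,6}
Adding edge (1,5): both already in same component {0,1,2,3,4,5,6}. No change.
New components: {0,1,2,3,4,5,6}
Are 3 and 5 in the same component? yes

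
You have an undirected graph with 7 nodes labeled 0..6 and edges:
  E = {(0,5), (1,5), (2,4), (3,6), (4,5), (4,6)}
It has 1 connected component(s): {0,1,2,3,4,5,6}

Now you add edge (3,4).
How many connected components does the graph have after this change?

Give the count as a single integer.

Answer: 1

Derivation:
Initial component count: 1
Add (3,4): endpoints already in same component. Count unchanged: 1.
New component count: 1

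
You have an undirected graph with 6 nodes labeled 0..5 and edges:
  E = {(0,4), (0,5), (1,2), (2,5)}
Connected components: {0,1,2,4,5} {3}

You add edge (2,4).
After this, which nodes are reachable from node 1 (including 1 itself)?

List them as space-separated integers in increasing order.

Before: nodes reachable from 1: {0,1,2,4,5}
Adding (2,4): both endpoints already in same component. Reachability from 1 unchanged.
After: nodes reachable from 1: {0,1,2,4,5}

Answer: 0 1 2 4 5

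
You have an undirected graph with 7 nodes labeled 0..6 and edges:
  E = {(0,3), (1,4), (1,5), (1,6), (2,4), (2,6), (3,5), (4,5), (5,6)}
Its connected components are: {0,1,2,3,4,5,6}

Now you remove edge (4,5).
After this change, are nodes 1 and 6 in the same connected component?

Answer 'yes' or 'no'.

Answer: yes

Derivation:
Initial components: {0,1,2,3,4,5,6}
Removing edge (4,5): not a bridge — component count unchanged at 1.
New components: {0,1,2,3,4,5,6}
Are 1 and 6 in the same component? yes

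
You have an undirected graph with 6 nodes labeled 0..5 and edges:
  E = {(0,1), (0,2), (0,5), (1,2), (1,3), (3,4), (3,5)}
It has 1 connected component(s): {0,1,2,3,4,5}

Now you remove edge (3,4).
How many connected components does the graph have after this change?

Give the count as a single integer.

Initial component count: 1
Remove (3,4): it was a bridge. Count increases: 1 -> 2.
  After removal, components: {0,1,2,3,5} {4}
New component count: 2

Answer: 2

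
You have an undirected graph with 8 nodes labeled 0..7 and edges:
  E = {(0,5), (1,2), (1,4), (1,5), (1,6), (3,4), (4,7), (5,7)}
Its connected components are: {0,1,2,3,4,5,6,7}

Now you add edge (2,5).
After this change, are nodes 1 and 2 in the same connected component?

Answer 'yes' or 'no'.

Initial components: {0,1,2,3,4,5,6,7}
Adding edge (2,5): both already in same component {0,1,2,3,4,5,6,7}. No change.
New components: {0,1,2,3,4,5,6,7}
Are 1 and 2 in the same component? yes

Answer: yes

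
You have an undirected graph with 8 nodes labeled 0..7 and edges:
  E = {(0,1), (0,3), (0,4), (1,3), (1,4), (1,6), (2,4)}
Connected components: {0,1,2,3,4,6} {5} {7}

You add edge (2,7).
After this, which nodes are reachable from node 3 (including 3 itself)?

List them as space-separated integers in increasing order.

Answer: 0 1 2 3 4 6 7

Derivation:
Before: nodes reachable from 3: {0,1,2,3,4,6}
Adding (2,7): merges 3's component with another. Reachability grows.
After: nodes reachable from 3: {0,1,2,3,4,6,7}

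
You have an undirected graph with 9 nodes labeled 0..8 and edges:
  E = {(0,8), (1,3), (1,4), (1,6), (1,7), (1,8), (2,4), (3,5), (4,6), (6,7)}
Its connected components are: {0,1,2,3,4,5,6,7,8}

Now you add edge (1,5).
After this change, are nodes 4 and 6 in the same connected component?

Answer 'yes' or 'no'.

Answer: yes

Derivation:
Initial components: {0,1,2,3,4,5,6,7,8}
Adding edge (1,5): both already in same component {0,1,2,3,4,5,6,7,8}. No change.
New components: {0,1,2,3,4,5,6,7,8}
Are 4 and 6 in the same component? yes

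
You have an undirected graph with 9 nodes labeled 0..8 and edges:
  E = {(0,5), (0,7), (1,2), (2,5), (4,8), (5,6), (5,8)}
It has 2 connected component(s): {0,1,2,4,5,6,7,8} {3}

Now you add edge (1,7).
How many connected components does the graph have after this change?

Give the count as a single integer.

Answer: 2

Derivation:
Initial component count: 2
Add (1,7): endpoints already in same component. Count unchanged: 2.
New component count: 2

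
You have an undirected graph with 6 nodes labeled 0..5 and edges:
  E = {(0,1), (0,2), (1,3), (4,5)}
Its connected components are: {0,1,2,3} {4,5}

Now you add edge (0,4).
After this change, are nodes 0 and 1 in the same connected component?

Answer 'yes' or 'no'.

Initial components: {0,1,2,3} {4,5}
Adding edge (0,4): merges {0,1,2,3} and {4,5}.
New components: {0,1,2,3,4,5}
Are 0 and 1 in the same component? yes

Answer: yes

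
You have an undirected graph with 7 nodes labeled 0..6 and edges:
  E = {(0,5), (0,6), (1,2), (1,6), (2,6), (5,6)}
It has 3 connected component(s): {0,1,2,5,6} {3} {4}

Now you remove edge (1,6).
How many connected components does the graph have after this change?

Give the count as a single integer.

Initial component count: 3
Remove (1,6): not a bridge. Count unchanged: 3.
  After removal, components: {0,1,2,5,6} {3} {4}
New component count: 3

Answer: 3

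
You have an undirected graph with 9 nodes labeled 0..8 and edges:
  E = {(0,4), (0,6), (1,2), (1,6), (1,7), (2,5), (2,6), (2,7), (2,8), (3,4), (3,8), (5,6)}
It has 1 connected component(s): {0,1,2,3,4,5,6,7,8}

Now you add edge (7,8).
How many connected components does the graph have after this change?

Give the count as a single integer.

Answer: 1

Derivation:
Initial component count: 1
Add (7,8): endpoints already in same component. Count unchanged: 1.
New component count: 1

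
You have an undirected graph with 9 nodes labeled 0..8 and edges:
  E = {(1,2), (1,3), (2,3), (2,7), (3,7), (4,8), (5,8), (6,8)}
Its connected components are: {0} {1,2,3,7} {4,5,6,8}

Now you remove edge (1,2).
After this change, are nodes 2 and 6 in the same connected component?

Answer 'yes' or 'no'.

Initial components: {0} {1,2,3,7} {4,5,6,8}
Removing edge (1,2): not a bridge — component count unchanged at 3.
New components: {0} {1,2,3,7} {4,5,6,8}
Are 2 and 6 in the same component? no

Answer: no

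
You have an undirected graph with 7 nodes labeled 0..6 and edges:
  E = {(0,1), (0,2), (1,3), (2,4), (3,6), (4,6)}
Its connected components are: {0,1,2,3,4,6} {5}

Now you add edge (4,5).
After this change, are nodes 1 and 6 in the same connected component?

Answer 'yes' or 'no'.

Initial components: {0,1,2,3,4,6} {5}
Adding edge (4,5): merges {0,1,2,3,4,6} and {5}.
New components: {0,1,2,3,4,5,6}
Are 1 and 6 in the same component? yes

Answer: yes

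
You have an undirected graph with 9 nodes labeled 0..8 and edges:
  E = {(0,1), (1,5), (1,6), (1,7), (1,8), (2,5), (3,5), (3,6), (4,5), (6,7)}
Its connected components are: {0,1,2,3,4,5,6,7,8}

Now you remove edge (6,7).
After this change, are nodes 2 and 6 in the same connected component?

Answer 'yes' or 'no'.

Initial components: {0,1,2,3,4,5,6,7,8}
Removing edge (6,7): not a bridge — component count unchanged at 1.
New components: {0,1,2,3,4,5,6,7,8}
Are 2 and 6 in the same component? yes

Answer: yes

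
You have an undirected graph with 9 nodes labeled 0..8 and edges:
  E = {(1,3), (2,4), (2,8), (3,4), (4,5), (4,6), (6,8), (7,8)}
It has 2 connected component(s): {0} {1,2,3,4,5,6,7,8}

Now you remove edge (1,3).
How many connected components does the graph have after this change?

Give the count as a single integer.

Initial component count: 2
Remove (1,3): it was a bridge. Count increases: 2 -> 3.
  After removal, components: {0} {1} {2,3,4,5,6,7,8}
New component count: 3

Answer: 3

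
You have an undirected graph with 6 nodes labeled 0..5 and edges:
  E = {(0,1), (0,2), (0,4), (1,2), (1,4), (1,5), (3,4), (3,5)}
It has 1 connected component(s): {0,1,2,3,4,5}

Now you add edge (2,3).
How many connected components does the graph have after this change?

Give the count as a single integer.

Initial component count: 1
Add (2,3): endpoints already in same component. Count unchanged: 1.
New component count: 1

Answer: 1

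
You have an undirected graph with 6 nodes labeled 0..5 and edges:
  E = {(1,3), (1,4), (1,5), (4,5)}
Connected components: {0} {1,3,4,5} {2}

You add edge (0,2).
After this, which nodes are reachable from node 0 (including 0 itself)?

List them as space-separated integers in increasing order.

Before: nodes reachable from 0: {0}
Adding (0,2): merges 0's component with another. Reachability grows.
After: nodes reachable from 0: {0,2}

Answer: 0 2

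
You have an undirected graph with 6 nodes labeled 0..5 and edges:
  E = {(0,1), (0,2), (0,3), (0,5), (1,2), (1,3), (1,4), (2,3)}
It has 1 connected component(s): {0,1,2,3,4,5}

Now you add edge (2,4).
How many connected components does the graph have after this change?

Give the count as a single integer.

Answer: 1

Derivation:
Initial component count: 1
Add (2,4): endpoints already in same component. Count unchanged: 1.
New component count: 1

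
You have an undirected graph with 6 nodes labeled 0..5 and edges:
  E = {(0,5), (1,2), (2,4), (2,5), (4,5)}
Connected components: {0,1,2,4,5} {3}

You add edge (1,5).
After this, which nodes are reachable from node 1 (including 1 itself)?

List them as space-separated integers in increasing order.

Before: nodes reachable from 1: {0,1,2,4,5}
Adding (1,5): both endpoints already in same component. Reachability from 1 unchanged.
After: nodes reachable from 1: {0,1,2,4,5}

Answer: 0 1 2 4 5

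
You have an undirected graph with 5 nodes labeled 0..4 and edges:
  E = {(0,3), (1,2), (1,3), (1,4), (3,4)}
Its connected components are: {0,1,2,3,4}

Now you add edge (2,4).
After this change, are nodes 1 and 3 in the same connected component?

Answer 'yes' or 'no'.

Answer: yes

Derivation:
Initial components: {0,1,2,3,4}
Adding edge (2,4): both already in same component {0,1,2,3,4}. No change.
New components: {0,1,2,3,4}
Are 1 and 3 in the same component? yes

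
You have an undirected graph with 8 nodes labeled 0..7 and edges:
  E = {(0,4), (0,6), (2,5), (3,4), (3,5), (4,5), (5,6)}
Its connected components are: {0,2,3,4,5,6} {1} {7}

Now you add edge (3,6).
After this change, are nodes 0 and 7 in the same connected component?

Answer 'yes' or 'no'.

Initial components: {0,2,3,4,5,6} {1} {7}
Adding edge (3,6): both already in same component {0,2,3,4,5,6}. No change.
New components: {0,2,3,4,5,6} {1} {7}
Are 0 and 7 in the same component? no

Answer: no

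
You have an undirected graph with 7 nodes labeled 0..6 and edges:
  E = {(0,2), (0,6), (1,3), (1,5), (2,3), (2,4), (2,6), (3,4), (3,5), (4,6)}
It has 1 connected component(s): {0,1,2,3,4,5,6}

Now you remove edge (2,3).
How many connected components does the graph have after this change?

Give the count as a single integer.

Answer: 1

Derivation:
Initial component count: 1
Remove (2,3): not a bridge. Count unchanged: 1.
  After removal, components: {0,1,2,3,4,5,6}
New component count: 1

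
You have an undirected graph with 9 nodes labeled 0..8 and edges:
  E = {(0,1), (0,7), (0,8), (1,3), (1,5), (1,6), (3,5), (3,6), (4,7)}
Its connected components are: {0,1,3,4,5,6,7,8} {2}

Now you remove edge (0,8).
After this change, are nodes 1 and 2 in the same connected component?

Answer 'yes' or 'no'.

Initial components: {0,1,3,4,5,6,7,8} {2}
Removing edge (0,8): it was a bridge — component count 2 -> 3.
New components: {0,1,3,4,5,6,7} {2} {8}
Are 1 and 2 in the same component? no

Answer: no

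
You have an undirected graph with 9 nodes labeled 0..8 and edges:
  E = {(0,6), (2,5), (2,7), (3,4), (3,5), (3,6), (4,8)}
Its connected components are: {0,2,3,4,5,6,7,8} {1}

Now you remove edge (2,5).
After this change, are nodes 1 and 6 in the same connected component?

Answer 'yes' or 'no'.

Answer: no

Derivation:
Initial components: {0,2,3,4,5,6,7,8} {1}
Removing edge (2,5): it was a bridge — component count 2 -> 3.
New components: {0,3,4,5,6,8} {1} {2,7}
Are 1 and 6 in the same component? no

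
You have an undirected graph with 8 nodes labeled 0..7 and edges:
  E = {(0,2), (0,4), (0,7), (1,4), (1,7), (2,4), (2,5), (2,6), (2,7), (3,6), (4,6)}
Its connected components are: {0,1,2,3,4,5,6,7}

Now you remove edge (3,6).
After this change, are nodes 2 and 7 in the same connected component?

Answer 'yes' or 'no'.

Answer: yes

Derivation:
Initial components: {0,1,2,3,4,5,6,7}
Removing edge (3,6): it was a bridge — component count 1 -> 2.
New components: {0,1,2,4,5,6,7} {3}
Are 2 and 7 in the same component? yes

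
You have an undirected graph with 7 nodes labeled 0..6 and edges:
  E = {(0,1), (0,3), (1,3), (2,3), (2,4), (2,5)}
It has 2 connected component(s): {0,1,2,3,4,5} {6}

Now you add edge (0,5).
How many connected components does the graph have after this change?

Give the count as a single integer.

Initial component count: 2
Add (0,5): endpoints already in same component. Count unchanged: 2.
New component count: 2

Answer: 2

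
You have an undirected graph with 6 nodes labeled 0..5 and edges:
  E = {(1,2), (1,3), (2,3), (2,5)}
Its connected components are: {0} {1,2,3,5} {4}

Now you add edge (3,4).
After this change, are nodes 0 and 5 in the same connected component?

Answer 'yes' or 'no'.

Answer: no

Derivation:
Initial components: {0} {1,2,3,5} {4}
Adding edge (3,4): merges {1,2,3,5} and {4}.
New components: {0} {1,2,3,4,5}
Are 0 and 5 in the same component? no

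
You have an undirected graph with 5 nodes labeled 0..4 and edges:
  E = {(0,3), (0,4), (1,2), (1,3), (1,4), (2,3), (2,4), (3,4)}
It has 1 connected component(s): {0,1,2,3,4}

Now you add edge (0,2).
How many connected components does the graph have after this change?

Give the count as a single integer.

Initial component count: 1
Add (0,2): endpoints already in same component. Count unchanged: 1.
New component count: 1

Answer: 1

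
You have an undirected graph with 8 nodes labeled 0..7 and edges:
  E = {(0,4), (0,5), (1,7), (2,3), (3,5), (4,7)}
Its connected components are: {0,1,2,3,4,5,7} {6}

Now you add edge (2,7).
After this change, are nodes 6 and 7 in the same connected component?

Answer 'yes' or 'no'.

Answer: no

Derivation:
Initial components: {0,1,2,3,4,5,7} {6}
Adding edge (2,7): both already in same component {0,1,2,3,4,5,7}. No change.
New components: {0,1,2,3,4,5,7} {6}
Are 6 and 7 in the same component? no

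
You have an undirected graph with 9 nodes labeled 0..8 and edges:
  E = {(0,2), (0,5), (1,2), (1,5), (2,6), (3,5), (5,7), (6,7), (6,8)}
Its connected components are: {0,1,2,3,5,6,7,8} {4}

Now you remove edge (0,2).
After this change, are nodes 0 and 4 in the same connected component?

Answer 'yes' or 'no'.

Initial components: {0,1,2,3,5,6,7,8} {4}
Removing edge (0,2): not a bridge — component count unchanged at 2.
New components: {0,1,2,3,5,6,7,8} {4}
Are 0 and 4 in the same component? no

Answer: no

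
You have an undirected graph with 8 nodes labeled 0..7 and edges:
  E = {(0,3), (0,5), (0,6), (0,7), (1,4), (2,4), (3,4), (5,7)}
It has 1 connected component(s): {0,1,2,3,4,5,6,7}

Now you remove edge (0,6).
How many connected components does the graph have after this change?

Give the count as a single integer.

Initial component count: 1
Remove (0,6): it was a bridge. Count increases: 1 -> 2.
  After removal, components: {0,1,2,3,4,5,7} {6}
New component count: 2

Answer: 2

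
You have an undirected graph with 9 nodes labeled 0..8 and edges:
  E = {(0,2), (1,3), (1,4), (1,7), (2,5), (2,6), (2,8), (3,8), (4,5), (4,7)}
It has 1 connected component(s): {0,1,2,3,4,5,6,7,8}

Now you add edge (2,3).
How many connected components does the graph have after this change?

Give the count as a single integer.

Initial component count: 1
Add (2,3): endpoints already in same component. Count unchanged: 1.
New component count: 1

Answer: 1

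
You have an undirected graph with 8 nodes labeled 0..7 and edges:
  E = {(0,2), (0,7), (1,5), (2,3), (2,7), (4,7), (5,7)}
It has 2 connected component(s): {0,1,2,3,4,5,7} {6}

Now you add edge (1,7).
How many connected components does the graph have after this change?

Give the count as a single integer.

Initial component count: 2
Add (1,7): endpoints already in same component. Count unchanged: 2.
New component count: 2

Answer: 2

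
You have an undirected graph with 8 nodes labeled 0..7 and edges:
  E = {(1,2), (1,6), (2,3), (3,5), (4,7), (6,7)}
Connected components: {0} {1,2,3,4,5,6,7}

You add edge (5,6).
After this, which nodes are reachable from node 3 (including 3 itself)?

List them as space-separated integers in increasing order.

Answer: 1 2 3 4 5 6 7

Derivation:
Before: nodes reachable from 3: {1,2,3,4,5,6,7}
Adding (5,6): both endpoints already in same component. Reachability from 3 unchanged.
After: nodes reachable from 3: {1,2,3,4,5,6,7}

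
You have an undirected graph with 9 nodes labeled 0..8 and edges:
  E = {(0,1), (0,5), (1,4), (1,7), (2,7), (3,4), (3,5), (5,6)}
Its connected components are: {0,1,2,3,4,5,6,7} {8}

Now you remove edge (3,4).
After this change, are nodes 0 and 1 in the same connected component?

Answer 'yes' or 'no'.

Answer: yes

Derivation:
Initial components: {0,1,2,3,4,5,6,7} {8}
Removing edge (3,4): not a bridge — component count unchanged at 2.
New components: {0,1,2,3,4,5,6,7} {8}
Are 0 and 1 in the same component? yes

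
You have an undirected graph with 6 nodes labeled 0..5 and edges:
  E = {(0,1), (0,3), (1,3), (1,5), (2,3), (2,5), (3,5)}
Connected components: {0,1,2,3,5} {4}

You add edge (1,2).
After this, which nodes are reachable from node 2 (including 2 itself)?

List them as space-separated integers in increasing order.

Answer: 0 1 2 3 5

Derivation:
Before: nodes reachable from 2: {0,1,2,3,5}
Adding (1,2): both endpoints already in same component. Reachability from 2 unchanged.
After: nodes reachable from 2: {0,1,2,3,5}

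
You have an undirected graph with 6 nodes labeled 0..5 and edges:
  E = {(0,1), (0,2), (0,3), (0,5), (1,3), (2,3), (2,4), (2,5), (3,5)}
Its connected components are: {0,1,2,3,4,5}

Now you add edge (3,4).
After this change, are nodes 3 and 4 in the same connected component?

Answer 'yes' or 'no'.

Initial components: {0,1,2,3,4,5}
Adding edge (3,4): both already in same component {0,1,2,3,4,5}. No change.
New components: {0,1,2,3,4,5}
Are 3 and 4 in the same component? yes

Answer: yes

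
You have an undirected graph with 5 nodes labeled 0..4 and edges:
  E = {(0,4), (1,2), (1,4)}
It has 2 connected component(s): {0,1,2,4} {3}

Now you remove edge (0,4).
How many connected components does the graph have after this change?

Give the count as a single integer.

Answer: 3

Derivation:
Initial component count: 2
Remove (0,4): it was a bridge. Count increases: 2 -> 3.
  After removal, components: {0} {1,2,4} {3}
New component count: 3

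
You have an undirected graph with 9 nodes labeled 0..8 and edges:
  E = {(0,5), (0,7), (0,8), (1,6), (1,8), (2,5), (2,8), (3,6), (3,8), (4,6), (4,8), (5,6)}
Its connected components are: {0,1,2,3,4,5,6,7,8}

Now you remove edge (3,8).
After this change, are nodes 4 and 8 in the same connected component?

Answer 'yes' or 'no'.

Answer: yes

Derivation:
Initial components: {0,1,2,3,4,5,6,7,8}
Removing edge (3,8): not a bridge — component count unchanged at 1.
New components: {0,1,2,3,4,5,6,7,8}
Are 4 and 8 in the same component? yes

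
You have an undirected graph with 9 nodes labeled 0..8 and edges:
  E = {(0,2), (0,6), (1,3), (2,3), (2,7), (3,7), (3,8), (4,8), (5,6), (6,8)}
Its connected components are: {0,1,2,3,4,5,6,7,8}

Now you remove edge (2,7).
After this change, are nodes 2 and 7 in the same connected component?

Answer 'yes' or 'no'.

Initial components: {0,1,2,3,4,5,6,7,8}
Removing edge (2,7): not a bridge — component count unchanged at 1.
New components: {0,1,2,3,4,5,6,7,8}
Are 2 and 7 in the same component? yes

Answer: yes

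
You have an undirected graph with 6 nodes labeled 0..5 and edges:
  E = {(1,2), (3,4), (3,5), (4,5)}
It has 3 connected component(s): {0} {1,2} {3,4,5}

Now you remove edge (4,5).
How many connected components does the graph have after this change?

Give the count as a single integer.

Initial component count: 3
Remove (4,5): not a bridge. Count unchanged: 3.
  After removal, components: {0} {1,2} {3,4,5}
New component count: 3

Answer: 3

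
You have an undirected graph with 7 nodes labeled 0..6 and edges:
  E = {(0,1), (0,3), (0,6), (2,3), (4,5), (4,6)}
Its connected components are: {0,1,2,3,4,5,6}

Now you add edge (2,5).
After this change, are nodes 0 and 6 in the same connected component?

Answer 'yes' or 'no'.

Initial components: {0,1,2,3,4,5,6}
Adding edge (2,5): both already in same component {0,1,2,3,4,5,6}. No change.
New components: {0,1,2,3,4,5,6}
Are 0 and 6 in the same component? yes

Answer: yes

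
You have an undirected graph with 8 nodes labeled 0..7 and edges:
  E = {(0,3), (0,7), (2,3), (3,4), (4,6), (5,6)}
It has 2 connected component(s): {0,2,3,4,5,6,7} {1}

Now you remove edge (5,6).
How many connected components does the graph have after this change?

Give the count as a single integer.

Initial component count: 2
Remove (5,6): it was a bridge. Count increases: 2 -> 3.
  After removal, components: {0,2,3,4,6,7} {1} {5}
New component count: 3

Answer: 3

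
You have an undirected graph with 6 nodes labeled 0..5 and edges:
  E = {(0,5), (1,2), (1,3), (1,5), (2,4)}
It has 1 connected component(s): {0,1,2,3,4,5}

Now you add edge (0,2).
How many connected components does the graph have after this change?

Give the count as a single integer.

Initial component count: 1
Add (0,2): endpoints already in same component. Count unchanged: 1.
New component count: 1

Answer: 1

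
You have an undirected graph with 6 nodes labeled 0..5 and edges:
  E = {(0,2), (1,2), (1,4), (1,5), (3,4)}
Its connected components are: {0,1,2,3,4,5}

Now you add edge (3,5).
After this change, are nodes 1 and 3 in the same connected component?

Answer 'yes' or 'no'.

Answer: yes

Derivation:
Initial components: {0,1,2,3,4,5}
Adding edge (3,5): both already in same component {0,1,2,3,4,5}. No change.
New components: {0,1,2,3,4,5}
Are 1 and 3 in the same component? yes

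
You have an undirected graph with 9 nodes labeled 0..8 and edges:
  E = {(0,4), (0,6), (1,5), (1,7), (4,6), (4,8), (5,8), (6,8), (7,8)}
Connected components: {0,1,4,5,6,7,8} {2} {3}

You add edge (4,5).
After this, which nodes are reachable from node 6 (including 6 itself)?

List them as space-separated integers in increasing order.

Before: nodes reachable from 6: {0,1,4,5,6,7,8}
Adding (4,5): both endpoints already in same component. Reachability from 6 unchanged.
After: nodes reachable from 6: {0,1,4,5,6,7,8}

Answer: 0 1 4 5 6 7 8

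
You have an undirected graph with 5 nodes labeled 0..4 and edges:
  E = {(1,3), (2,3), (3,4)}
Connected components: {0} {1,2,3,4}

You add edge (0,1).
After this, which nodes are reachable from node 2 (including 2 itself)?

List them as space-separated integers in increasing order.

Before: nodes reachable from 2: {1,2,3,4}
Adding (0,1): merges 2's component with another. Reachability grows.
After: nodes reachable from 2: {0,1,2,3,4}

Answer: 0 1 2 3 4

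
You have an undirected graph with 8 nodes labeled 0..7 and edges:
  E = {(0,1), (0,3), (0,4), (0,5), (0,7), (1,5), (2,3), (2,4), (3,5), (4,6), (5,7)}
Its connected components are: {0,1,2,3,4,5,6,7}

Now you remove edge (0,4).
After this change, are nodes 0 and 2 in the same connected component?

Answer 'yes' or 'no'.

Initial components: {0,1,2,3,4,5,6,7}
Removing edge (0,4): not a bridge — component count unchanged at 1.
New components: {0,1,2,3,4,5,6,7}
Are 0 and 2 in the same component? yes

Answer: yes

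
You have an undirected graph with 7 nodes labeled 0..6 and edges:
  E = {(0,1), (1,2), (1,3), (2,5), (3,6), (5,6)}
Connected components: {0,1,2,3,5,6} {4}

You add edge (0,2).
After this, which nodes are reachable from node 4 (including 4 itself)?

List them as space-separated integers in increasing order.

Before: nodes reachable from 4: {4}
Adding (0,2): both endpoints already in same component. Reachability from 4 unchanged.
After: nodes reachable from 4: {4}

Answer: 4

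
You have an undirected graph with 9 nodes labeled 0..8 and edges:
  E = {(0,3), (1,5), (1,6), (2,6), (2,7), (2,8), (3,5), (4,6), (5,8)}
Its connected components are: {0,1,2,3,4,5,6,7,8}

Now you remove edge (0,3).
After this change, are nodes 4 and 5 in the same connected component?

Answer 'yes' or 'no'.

Initial components: {0,1,2,3,4,5,6,7,8}
Removing edge (0,3): it was a bridge — component count 1 -> 2.
New components: {0} {1,2,3,4,5,6,7,8}
Are 4 and 5 in the same component? yes

Answer: yes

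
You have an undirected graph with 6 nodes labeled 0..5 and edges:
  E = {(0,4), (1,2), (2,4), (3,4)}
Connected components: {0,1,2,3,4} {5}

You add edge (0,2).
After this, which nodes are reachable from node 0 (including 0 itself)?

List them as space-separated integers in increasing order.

Before: nodes reachable from 0: {0,1,2,3,4}
Adding (0,2): both endpoints already in same component. Reachability from 0 unchanged.
After: nodes reachable from 0: {0,1,2,3,4}

Answer: 0 1 2 3 4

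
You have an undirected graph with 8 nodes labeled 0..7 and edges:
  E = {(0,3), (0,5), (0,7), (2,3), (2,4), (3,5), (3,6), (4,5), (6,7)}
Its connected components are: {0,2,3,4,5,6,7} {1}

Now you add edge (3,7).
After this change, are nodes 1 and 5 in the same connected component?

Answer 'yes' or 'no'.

Initial components: {0,2,3,4,5,6,7} {1}
Adding edge (3,7): both already in same component {0,2,3,4,5,6,7}. No change.
New components: {0,2,3,4,5,6,7} {1}
Are 1 and 5 in the same component? no

Answer: no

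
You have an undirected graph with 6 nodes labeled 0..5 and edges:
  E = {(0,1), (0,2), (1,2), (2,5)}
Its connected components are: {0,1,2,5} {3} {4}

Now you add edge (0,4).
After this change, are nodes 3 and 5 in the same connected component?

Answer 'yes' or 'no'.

Initial components: {0,1,2,5} {3} {4}
Adding edge (0,4): merges {0,1,2,5} and {4}.
New components: {0,1,2,4,5} {3}
Are 3 and 5 in the same component? no

Answer: no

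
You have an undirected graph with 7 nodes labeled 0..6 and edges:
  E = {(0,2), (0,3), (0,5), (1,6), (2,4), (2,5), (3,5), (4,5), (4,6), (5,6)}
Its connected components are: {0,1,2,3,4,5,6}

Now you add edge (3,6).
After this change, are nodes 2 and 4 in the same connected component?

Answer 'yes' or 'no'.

Answer: yes

Derivation:
Initial components: {0,1,2,3,4,5,6}
Adding edge (3,6): both already in same component {0,1,2,3,4,5,6}. No change.
New components: {0,1,2,3,4,5,6}
Are 2 and 4 in the same component? yes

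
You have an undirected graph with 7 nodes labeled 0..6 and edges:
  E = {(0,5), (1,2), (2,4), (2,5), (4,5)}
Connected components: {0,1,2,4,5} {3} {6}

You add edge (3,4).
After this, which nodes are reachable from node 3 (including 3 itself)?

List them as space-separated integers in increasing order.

Before: nodes reachable from 3: {3}
Adding (3,4): merges 3's component with another. Reachability grows.
After: nodes reachable from 3: {0,1,2,3,4,5}

Answer: 0 1 2 3 4 5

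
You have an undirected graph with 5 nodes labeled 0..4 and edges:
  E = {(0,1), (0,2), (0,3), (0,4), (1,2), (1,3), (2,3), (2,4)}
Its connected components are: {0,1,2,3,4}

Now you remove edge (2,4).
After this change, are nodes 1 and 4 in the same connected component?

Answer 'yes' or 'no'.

Answer: yes

Derivation:
Initial components: {0,1,2,3,4}
Removing edge (2,4): not a bridge — component count unchanged at 1.
New components: {0,1,2,3,4}
Are 1 and 4 in the same component? yes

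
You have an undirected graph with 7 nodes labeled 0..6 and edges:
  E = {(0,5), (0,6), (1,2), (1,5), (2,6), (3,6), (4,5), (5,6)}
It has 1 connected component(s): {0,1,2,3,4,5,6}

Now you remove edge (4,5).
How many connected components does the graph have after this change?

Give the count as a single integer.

Initial component count: 1
Remove (4,5): it was a bridge. Count increases: 1 -> 2.
  After removal, components: {0,1,2,3,5,6} {4}
New component count: 2

Answer: 2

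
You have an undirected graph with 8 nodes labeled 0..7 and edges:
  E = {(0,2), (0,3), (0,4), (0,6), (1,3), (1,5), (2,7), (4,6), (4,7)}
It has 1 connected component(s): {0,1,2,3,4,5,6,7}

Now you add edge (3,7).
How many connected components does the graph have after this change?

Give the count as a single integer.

Answer: 1

Derivation:
Initial component count: 1
Add (3,7): endpoints already in same component. Count unchanged: 1.
New component count: 1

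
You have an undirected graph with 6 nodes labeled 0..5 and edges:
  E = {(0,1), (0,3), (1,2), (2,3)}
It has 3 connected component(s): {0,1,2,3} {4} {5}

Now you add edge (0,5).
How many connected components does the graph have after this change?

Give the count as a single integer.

Initial component count: 3
Add (0,5): merges two components. Count decreases: 3 -> 2.
New component count: 2

Answer: 2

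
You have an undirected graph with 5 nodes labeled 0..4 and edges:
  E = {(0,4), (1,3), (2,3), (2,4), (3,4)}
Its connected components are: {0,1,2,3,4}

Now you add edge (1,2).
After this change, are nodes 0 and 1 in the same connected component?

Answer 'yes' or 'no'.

Answer: yes

Derivation:
Initial components: {0,1,2,3,4}
Adding edge (1,2): both already in same component {0,1,2,3,4}. No change.
New components: {0,1,2,3,4}
Are 0 and 1 in the same component? yes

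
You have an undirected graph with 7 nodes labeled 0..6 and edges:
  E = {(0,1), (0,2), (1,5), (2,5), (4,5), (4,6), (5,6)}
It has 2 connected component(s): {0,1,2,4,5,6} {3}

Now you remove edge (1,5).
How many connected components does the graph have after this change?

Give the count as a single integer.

Initial component count: 2
Remove (1,5): not a bridge. Count unchanged: 2.
  After removal, components: {0,1,2,4,5,6} {3}
New component count: 2

Answer: 2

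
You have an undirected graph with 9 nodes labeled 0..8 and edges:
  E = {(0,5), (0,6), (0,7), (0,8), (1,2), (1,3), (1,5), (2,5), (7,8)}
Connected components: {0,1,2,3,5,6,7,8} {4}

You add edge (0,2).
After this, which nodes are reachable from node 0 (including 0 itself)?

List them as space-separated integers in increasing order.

Answer: 0 1 2 3 5 6 7 8

Derivation:
Before: nodes reachable from 0: {0,1,2,3,5,6,7,8}
Adding (0,2): both endpoints already in same component. Reachability from 0 unchanged.
After: nodes reachable from 0: {0,1,2,3,5,6,7,8}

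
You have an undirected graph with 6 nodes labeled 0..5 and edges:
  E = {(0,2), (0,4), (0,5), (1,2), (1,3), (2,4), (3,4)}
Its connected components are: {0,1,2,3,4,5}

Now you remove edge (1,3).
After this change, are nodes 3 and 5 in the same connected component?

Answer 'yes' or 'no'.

Initial components: {0,1,2,3,4,5}
Removing edge (1,3): not a bridge — component count unchanged at 1.
New components: {0,1,2,3,4,5}
Are 3 and 5 in the same component? yes

Answer: yes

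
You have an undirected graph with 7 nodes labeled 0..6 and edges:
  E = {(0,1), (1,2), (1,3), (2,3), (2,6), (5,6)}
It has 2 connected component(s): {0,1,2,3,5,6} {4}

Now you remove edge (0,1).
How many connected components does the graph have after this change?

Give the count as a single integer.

Initial component count: 2
Remove (0,1): it was a bridge. Count increases: 2 -> 3.
  After removal, components: {0} {1,2,3,5,6} {4}
New component count: 3

Answer: 3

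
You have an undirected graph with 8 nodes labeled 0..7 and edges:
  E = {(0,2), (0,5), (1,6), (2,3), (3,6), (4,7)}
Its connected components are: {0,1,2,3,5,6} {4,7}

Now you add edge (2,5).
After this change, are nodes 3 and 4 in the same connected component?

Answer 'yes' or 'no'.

Initial components: {0,1,2,3,5,6} {4,7}
Adding edge (2,5): both already in same component {0,1,2,3,5,6}. No change.
New components: {0,1,2,3,5,6} {4,7}
Are 3 and 4 in the same component? no

Answer: no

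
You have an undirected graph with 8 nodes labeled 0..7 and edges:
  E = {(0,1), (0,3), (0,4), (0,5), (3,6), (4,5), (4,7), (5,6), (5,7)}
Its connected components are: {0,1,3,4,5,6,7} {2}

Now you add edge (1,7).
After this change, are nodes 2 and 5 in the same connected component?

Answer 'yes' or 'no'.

Initial components: {0,1,3,4,5,6,7} {2}
Adding edge (1,7): both already in same component {0,1,3,4,5,6,7}. No change.
New components: {0,1,3,4,5,6,7} {2}
Are 2 and 5 in the same component? no

Answer: no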